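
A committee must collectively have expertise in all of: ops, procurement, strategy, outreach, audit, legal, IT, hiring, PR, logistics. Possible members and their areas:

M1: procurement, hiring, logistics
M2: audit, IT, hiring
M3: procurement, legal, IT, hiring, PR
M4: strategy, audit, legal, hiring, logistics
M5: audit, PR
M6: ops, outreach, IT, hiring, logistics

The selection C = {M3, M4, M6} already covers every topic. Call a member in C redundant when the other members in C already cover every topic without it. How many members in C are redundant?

0

Drop M3: procurement, PR uncovered — not redundant.
Drop M4: strategy, audit uncovered — not redundant.
Drop M6: ops, outreach uncovered — not redundant.
None of the members in C is redundant.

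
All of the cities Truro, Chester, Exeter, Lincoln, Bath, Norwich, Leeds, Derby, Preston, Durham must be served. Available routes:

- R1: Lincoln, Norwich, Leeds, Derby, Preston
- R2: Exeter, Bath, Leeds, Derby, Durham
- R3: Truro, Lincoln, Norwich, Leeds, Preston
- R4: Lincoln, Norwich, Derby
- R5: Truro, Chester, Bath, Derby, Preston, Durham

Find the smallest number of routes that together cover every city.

R1, R2, R5 together cover {Truro, Chester, Exeter, Lincoln, Bath, Norwich, Leeds, Derby, Preston, Durham} — every city.
No 2 of the 5 routes cover everything (all 10 pairs fall short), so 3 is minimum.

3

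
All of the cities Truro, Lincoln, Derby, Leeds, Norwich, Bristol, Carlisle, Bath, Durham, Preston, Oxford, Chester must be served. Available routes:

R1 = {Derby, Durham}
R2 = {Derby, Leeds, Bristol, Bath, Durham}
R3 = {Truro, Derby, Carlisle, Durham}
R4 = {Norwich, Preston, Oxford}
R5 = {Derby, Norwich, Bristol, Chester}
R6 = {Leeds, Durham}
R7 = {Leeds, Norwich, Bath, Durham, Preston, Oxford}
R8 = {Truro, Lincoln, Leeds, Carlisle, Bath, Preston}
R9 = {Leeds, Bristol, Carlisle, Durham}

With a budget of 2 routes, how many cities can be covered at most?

10

Choosing R5, R8 covers {Truro, Lincoln, Derby, Leeds, Norwich, Bristol, Carlisle, Bath, Preston, Chester} — 10 cities.
No choice of 2 routes does better; here Durham, Oxford are left uncovered.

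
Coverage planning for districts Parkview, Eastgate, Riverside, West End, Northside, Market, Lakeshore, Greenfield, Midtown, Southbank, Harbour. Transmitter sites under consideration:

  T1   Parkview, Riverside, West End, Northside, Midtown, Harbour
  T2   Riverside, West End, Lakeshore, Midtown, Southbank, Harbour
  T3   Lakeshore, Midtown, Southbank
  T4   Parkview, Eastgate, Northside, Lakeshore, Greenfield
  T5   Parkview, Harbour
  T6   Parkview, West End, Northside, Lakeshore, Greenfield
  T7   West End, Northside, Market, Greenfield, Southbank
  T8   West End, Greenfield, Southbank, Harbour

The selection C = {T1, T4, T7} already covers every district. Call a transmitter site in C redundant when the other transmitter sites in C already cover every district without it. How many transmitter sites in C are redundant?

0

Drop T1: Riverside, Midtown, Harbour uncovered — not redundant.
Drop T4: Eastgate, Lakeshore uncovered — not redundant.
Drop T7: Market, Southbank uncovered — not redundant.
None of the transmitter sites in C is redundant.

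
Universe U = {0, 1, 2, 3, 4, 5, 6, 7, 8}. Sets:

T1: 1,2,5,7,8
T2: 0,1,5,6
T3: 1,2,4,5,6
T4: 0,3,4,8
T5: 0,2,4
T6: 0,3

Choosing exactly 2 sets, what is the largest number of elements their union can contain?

Choosing T1, T4 covers {0, 1, 2, 3, 4, 5, 7, 8} — 8 elements.
No choice of 2 sets does better; here 6 is left uncovered.

8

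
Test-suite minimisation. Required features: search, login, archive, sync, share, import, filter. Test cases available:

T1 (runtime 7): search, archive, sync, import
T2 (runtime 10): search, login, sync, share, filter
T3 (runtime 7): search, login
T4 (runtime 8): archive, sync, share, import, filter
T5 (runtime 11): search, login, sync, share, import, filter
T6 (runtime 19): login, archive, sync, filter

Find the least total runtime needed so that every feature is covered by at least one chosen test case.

T3, T4 cover every feature at runtime 7 + 8 = 15.
Any cover uses at least 2 test cases; among all covering selections none totals below 15.

15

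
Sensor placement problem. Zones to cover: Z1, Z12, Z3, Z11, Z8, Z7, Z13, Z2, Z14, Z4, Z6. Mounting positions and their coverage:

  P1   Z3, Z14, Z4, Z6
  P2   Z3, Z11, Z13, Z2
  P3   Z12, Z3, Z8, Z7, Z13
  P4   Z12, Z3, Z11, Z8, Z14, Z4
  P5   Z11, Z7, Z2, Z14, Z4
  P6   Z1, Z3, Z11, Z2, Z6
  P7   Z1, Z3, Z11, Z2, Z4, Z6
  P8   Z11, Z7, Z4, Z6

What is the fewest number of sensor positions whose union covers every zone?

P1, P3, P6 together cover {Z1, Z12, Z3, Z11, Z8, Z7, Z13, Z2, Z14, Z4, Z6} — every zone.
No 2 of the 8 sensor positions cover everything (all 28 pairs fall short), so 3 is minimum.

3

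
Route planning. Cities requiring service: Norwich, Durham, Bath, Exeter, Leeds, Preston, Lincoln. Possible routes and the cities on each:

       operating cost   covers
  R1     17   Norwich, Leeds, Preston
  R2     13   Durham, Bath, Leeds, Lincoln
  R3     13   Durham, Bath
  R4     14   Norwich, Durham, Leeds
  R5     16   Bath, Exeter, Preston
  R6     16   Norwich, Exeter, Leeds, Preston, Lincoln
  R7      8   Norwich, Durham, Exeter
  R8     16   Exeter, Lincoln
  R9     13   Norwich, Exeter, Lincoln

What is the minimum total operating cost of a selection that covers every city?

29

R2, R6 cover every city at operating cost 13 + 16 = 29.
Any cover uses at least 2 routes; among all covering selections none totals below 29.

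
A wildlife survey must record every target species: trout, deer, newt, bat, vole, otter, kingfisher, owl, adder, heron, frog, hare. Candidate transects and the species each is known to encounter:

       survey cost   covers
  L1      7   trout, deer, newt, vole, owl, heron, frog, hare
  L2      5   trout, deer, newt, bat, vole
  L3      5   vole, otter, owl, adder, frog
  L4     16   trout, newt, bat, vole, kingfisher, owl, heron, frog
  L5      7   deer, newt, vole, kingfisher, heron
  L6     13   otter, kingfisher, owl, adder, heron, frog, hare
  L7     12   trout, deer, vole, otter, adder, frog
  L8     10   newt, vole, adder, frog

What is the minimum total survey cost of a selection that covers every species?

L2, L6 cover every species at survey cost 5 + 13 = 18.
Any cover uses at least 2 transects; among all covering selections none totals below 18.

18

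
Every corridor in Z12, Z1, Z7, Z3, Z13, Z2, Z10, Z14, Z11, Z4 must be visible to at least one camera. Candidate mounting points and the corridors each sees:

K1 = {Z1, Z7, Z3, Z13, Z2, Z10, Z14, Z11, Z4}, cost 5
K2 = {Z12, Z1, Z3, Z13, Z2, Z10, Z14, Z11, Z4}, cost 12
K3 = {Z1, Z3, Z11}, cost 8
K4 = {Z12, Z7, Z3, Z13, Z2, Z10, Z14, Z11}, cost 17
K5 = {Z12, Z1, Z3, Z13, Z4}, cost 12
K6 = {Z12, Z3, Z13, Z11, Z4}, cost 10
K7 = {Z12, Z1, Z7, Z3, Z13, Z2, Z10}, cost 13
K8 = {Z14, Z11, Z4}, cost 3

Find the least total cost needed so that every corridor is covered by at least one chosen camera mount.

15

K1, K6 cover every corridor at cost 5 + 10 = 15.
Any cover uses at least 2 camera mounts; among all covering selections none totals below 15.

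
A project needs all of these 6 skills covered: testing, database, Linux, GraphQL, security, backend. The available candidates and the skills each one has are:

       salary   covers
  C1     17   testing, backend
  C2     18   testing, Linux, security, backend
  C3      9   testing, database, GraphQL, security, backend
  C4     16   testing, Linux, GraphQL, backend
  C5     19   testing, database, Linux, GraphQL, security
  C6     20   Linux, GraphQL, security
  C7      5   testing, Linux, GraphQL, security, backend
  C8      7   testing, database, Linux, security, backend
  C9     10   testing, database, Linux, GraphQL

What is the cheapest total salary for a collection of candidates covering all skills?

C7, C8 cover every skill at salary 5 + 7 = 12.
Any cover uses at least 2 candidates; among all covering selections none totals below 12.

12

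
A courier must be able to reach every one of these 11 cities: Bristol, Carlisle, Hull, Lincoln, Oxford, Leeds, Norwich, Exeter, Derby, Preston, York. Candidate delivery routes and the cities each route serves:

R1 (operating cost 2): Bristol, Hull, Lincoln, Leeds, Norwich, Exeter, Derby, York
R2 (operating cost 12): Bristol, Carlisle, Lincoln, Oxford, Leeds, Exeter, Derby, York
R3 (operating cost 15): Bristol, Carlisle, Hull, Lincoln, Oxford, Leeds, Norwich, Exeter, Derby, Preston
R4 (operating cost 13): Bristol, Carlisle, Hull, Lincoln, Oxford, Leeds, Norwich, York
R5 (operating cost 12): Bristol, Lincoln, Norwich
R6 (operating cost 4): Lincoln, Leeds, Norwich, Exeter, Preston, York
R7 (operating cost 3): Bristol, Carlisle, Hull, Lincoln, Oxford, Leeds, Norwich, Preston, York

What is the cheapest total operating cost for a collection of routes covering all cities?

5

R1, R7 cover every city at operating cost 2 + 3 = 5.
Any cover uses at least 2 routes; among all covering selections none totals below 5.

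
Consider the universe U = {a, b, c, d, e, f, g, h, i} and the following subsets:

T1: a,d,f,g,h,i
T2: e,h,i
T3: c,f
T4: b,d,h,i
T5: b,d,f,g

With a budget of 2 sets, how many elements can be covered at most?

7

Choosing T1, T2 covers {a, d, e, f, g, h, i} — 7 elements.
No choice of 2 sets does better; here b, c are left uncovered.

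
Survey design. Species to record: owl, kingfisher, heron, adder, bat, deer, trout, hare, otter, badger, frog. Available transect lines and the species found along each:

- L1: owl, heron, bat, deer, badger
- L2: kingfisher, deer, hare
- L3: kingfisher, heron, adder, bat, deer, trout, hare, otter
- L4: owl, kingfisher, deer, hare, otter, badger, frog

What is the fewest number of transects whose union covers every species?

2

L3, L4 together cover {owl, kingfisher, heron, adder, bat, deer, trout, hare, otter, badger, frog} — every species.
No single transect contains all 11 species, so 2 is optimal.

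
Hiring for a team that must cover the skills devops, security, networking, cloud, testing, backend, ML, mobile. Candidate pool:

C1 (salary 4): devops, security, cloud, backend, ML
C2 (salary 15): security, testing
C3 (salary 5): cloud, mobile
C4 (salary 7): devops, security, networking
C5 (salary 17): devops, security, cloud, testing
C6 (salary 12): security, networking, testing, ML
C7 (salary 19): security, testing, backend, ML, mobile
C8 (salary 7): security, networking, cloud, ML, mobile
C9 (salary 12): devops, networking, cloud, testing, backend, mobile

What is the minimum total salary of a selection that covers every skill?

C1, C9 cover every skill at salary 4 + 12 = 16.
Any cover uses at least 2 candidates; among all covering selections none totals below 16.

16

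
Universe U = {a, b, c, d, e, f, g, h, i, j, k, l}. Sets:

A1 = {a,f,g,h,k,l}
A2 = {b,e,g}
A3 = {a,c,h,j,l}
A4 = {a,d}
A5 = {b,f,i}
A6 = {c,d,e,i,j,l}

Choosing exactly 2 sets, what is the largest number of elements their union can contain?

Choosing A1, A6 covers {a, c, d, e, f, g, h, i, j, k, l} — 11 elements.
No choice of 2 sets does better; here b is left uncovered.

11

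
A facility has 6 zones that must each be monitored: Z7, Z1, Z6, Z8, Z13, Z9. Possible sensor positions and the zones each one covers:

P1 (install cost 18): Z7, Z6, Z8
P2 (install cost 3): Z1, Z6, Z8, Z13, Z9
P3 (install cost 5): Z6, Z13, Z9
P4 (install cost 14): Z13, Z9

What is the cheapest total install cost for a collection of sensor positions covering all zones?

P1, P2 cover every zone at install cost 18 + 3 = 21.
Any cover uses at least 2 sensor positions; among all covering selections none totals below 21.

21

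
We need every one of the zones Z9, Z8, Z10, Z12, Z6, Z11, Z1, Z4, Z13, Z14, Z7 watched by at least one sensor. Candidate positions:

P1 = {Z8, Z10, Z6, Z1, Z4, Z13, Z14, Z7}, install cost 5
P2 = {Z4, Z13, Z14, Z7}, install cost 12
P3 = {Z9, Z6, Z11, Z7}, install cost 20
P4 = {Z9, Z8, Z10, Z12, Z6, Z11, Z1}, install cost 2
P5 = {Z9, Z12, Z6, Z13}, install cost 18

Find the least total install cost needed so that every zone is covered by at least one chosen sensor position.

7

P1, P4 cover every zone at install cost 5 + 2 = 7.
Any cover uses at least 2 sensor positions; among all covering selections none totals below 7.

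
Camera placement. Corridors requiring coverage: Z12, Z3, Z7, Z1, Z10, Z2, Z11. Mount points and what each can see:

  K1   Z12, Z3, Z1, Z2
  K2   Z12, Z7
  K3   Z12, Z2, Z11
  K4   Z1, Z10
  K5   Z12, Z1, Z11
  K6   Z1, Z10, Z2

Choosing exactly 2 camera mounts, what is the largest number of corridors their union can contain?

Choosing K1, K2 covers {Z12, Z3, Z7, Z1, Z2} — 5 corridors.
No choice of 2 camera mounts does better; here Z10, Z11 are left uncovered.

5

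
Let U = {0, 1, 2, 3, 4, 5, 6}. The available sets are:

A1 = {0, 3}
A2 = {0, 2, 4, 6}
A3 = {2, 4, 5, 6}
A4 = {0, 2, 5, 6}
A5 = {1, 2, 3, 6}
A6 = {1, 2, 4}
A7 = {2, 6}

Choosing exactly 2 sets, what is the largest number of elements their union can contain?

6

Choosing A1, A3 covers {0, 2, 3, 4, 5, 6} — 6 elements.
No choice of 2 sets does better; here 1 is left uncovered.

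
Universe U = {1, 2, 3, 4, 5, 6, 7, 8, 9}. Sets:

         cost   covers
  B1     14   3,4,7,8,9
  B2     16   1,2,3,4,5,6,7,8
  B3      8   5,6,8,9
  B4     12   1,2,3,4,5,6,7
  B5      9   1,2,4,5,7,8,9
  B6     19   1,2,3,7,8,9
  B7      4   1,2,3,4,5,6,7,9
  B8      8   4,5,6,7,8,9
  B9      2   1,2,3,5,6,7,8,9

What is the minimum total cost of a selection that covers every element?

6

B7, B9 cover every element at cost 4 + 2 = 6.
Any cover uses at least 2 sets; among all covering selections none totals below 6.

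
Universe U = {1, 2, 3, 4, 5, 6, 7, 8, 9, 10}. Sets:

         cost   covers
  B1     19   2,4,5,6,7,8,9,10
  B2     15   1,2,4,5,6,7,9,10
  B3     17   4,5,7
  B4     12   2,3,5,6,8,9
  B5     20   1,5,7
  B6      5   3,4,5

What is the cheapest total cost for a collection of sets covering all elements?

27

B2, B4 cover every element at cost 15 + 12 = 27.
Any cover uses at least 2 sets; among all covering selections none totals below 27.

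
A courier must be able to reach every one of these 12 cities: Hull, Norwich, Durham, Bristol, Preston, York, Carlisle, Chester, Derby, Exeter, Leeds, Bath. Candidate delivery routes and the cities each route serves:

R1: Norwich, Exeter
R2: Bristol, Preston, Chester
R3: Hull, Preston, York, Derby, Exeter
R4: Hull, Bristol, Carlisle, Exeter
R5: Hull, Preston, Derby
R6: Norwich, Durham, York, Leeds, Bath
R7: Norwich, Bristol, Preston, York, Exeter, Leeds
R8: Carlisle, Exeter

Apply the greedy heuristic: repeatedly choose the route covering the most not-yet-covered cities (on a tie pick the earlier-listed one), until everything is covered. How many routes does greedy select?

Pick 1: R7 covers 6 new cities (Norwich, Bristol, Preston, York, Exeter, Leeds).
Pick 2: R3 covers 2 new cities (Hull, Derby).
Pick 3: R6 covers 2 new cities (Durham, Bath).
Pick 4: R2 covers 1 new cities (Chester).
Pick 5: R4 covers 1 new cities (Carlisle).
Greedy uses 5 routes. (The true minimum is 4.)

5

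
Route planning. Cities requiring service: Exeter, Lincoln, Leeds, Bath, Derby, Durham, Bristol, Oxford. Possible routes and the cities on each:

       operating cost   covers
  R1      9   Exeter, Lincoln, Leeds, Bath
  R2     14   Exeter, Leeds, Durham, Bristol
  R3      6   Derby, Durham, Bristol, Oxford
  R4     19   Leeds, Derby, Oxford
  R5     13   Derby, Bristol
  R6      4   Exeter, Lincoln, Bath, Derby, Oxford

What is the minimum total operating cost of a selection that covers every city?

R1, R3 cover every city at operating cost 9 + 6 = 15.
Any cover uses at least 2 routes; among all covering selections none totals below 15.

15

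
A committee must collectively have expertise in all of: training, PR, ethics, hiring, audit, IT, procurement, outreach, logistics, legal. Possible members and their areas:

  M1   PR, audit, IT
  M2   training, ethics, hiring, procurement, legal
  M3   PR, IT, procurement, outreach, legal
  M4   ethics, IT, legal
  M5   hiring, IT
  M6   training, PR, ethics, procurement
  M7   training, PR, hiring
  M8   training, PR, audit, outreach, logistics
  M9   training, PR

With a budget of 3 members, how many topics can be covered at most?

10

Choosing M1, M2, M8 covers {training, PR, ethics, hiring, audit, IT, procurement, outreach, logistics, legal} — 10 topics.
That is all 10 topics.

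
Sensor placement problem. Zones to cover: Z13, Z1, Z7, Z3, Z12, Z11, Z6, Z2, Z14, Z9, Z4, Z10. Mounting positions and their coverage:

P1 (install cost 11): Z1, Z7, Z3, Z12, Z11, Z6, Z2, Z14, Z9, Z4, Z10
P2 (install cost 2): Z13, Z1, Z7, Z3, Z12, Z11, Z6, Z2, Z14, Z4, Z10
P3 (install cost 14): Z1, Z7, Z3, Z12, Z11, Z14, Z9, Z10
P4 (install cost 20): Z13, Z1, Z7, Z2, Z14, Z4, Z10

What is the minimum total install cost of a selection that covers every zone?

P1, P2 cover every zone at install cost 11 + 2 = 13.
Any cover uses at least 2 sensor positions; among all covering selections none totals below 13.

13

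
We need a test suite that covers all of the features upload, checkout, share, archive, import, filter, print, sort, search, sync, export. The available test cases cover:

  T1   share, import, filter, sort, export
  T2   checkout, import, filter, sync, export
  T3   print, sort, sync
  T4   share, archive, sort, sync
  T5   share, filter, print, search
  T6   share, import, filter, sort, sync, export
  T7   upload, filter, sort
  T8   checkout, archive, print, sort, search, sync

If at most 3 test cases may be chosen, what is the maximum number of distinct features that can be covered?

11

Choosing T1, T7, T8 covers {upload, checkout, share, archive, import, filter, print, sort, search, sync, export} — 11 features.
That is all 11 features.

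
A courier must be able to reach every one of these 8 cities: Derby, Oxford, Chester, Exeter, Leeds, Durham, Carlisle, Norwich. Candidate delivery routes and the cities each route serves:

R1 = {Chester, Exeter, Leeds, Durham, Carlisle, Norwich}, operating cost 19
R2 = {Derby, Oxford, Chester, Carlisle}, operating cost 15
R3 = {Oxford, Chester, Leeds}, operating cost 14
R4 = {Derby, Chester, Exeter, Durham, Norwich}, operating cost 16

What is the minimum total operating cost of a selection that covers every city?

R1, R2 cover every city at operating cost 19 + 15 = 34.
Any cover uses at least 2 routes; among all covering selections none totals below 34.

34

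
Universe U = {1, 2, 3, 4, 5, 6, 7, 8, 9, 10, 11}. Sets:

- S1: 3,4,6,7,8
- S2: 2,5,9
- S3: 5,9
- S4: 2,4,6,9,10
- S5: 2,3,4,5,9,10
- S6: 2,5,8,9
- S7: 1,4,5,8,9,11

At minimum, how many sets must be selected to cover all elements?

3

S1, S4, S7 together cover {1, 2, 3, 4, 5, 6, 7, 8, 9, 10, 11} — every element.
No 2 of the 7 sets cover everything (all 21 pairs fall short), so 3 is minimum.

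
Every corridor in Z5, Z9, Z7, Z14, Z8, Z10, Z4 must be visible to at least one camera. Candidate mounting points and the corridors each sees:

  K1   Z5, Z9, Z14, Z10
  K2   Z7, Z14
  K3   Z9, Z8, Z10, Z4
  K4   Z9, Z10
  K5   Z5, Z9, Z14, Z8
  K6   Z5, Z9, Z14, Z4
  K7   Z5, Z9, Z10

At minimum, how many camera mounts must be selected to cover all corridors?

K1, K2, K3 together cover {Z5, Z9, Z7, Z14, Z8, Z10, Z4} — every corridor.
No 2 of the 7 camera mounts cover everything (all 21 pairs fall short), so 3 is minimum.

3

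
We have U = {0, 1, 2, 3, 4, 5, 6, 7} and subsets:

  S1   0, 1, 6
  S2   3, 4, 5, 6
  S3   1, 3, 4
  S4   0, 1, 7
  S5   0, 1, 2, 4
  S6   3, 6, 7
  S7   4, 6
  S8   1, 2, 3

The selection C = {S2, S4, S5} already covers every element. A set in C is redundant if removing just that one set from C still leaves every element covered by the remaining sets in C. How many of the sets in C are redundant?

0

Drop S2: 3, 5, 6 uncovered — not redundant.
Drop S4: 7 uncovered — not redundant.
Drop S5: 2 uncovered — not redundant.
None of the sets in C is redundant.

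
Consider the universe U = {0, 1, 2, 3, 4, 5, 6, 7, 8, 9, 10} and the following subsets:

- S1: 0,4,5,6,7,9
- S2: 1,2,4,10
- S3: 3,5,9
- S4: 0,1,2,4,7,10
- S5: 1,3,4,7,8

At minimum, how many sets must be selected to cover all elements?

3

S1, S2, S5 together cover {0, 1, 2, 3, 4, 5, 6, 7, 8, 9, 10} — every element.
No 2 of the 5 sets cover everything (all 10 pairs fall short), so 3 is minimum.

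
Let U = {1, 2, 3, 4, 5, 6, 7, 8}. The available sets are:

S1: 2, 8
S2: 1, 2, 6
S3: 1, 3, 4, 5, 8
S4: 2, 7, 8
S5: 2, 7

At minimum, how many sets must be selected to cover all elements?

S2, S3, S4 together cover {1, 2, 3, 4, 5, 6, 7, 8} — every element.
No 2 of the 5 sets cover everything (all 10 pairs fall short), so 3 is minimum.

3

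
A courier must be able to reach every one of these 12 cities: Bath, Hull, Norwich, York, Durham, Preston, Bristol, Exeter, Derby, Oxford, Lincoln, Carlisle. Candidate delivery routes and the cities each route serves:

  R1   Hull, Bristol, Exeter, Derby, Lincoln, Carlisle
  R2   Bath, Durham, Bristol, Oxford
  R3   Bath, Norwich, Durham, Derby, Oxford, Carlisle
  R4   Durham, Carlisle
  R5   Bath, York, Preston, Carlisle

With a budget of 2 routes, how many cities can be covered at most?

Choosing R1, R3 covers {Bath, Hull, Norwich, Durham, Bristol, Exeter, Derby, Oxford, Lincoln, Carlisle} — 10 cities.
No choice of 2 routes does better; here York, Preston are left uncovered.

10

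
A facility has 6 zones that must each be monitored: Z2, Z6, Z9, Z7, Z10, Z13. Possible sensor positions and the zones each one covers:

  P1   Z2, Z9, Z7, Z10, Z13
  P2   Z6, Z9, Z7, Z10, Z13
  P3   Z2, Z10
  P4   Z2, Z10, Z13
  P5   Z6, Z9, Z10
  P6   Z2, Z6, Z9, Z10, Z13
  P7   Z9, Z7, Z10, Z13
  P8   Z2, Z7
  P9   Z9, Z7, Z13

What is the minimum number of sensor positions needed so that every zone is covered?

P1, P2 together cover {Z2, Z6, Z9, Z7, Z10, Z13} — every zone.
No single sensor position contains all 6 zones, so 2 is optimal.

2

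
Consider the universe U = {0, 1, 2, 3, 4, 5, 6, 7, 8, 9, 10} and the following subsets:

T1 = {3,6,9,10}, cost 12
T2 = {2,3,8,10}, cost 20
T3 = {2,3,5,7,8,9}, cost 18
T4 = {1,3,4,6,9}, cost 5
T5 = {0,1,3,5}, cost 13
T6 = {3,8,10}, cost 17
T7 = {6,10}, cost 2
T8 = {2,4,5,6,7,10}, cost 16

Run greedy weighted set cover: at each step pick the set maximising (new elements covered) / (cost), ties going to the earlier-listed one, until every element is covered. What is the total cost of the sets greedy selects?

38

Pick 1: T4 adds 5 new (1, 3, 4, 6, 9) at cost 5 (ratio 5/5).
Pick 2: T7 adds 1 new (10) at cost 2 (ratio 1/2).
Pick 3: T3 adds 4 new (2, 5, 7, 8) at cost 18 (ratio 4/18).
Pick 4: T5 adds 1 new (0) at cost 13 (ratio 1/13).
Greedy total cost: 5 + 2 + 18 + 13 = 38.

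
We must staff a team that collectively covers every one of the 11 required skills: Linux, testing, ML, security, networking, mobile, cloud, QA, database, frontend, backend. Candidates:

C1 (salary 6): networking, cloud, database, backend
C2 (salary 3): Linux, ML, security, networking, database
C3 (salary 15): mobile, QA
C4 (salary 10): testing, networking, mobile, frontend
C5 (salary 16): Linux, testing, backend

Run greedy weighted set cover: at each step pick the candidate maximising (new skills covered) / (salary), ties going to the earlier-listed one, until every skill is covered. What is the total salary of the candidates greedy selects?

34

Pick 1: C2 adds 5 new (Linux, ML, security, networking, database) at salary 3 (ratio 5/3).
Pick 2: C1 adds 2 new (cloud, backend) at salary 6 (ratio 2/6).
Pick 3: C4 adds 3 new (testing, mobile, frontend) at salary 10 (ratio 3/10).
Pick 4: C3 adds 1 new (QA) at salary 15 (ratio 1/15).
Greedy total salary: 3 + 6 + 10 + 15 = 34.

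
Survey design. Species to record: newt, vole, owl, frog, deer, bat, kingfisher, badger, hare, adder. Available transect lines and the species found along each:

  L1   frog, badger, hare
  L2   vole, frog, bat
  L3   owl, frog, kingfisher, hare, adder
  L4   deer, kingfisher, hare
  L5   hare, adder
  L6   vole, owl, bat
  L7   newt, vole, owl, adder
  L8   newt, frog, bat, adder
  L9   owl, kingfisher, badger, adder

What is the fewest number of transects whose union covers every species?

L1, L2, L4, L7 together cover {newt, vole, owl, frog, deer, bat, kingfisher, badger, hare, adder} — every species.
No 3 of the 9 transects cover everything (all 84 triples fall short), so 4 is minimum.

4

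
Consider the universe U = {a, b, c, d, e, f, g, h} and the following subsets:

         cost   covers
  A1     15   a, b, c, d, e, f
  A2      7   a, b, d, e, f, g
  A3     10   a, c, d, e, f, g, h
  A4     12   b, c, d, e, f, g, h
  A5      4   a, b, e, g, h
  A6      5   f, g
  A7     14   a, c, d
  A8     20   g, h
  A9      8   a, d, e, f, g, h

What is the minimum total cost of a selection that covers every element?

A3, A5 cover every element at cost 10 + 4 = 14.
Any cover uses at least 2 sets; among all covering selections none totals below 14.

14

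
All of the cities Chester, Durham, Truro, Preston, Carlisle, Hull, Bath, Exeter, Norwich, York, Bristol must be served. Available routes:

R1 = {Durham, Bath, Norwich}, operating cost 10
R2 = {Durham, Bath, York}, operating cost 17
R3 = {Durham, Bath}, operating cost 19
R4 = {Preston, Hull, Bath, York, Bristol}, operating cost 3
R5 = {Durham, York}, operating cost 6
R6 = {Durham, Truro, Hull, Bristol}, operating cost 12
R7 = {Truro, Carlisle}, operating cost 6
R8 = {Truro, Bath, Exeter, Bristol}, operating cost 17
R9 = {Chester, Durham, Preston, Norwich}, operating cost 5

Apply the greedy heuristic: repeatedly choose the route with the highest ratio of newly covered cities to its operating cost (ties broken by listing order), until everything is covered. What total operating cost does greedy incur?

Pick 1: R4 adds 5 new (Preston, Hull, Bath, York, Bristol) at operating cost 3 (ratio 5/3).
Pick 2: R9 adds 3 new (Chester, Durham, Norwich) at operating cost 5 (ratio 3/5).
Pick 3: R7 adds 2 new (Truro, Carlisle) at operating cost 6 (ratio 2/6).
Pick 4: R8 adds 1 new (Exeter) at operating cost 17 (ratio 1/17).
Greedy total operating cost: 3 + 5 + 6 + 17 = 31.

31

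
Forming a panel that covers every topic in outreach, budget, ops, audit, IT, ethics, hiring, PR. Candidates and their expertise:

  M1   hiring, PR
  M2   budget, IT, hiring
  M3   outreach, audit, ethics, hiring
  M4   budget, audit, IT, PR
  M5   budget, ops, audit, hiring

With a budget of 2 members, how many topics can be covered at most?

Choosing M3, M4 covers {outreach, budget, audit, IT, ethics, hiring, PR} — 7 topics.
No choice of 2 members does better; here ops is left uncovered.

7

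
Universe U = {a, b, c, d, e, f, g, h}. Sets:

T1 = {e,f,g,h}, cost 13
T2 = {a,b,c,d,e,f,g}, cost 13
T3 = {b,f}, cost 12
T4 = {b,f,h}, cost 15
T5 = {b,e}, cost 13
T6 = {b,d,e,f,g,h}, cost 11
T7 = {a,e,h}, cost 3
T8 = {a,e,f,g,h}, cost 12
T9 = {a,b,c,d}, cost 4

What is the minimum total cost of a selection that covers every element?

T6, T9 cover every element at cost 11 + 4 = 15.
Any cover uses at least 2 sets; among all covering selections none totals below 15.

15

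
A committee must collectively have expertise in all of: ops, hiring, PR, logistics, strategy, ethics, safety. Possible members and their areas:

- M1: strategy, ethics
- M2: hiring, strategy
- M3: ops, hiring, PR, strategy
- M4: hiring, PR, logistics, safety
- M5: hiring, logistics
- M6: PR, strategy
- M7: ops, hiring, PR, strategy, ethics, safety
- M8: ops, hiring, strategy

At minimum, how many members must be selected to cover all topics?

M4, M7 together cover {ops, hiring, PR, logistics, strategy, ethics, safety} — every topic.
No single member contains all 7 topics, so 2 is optimal.

2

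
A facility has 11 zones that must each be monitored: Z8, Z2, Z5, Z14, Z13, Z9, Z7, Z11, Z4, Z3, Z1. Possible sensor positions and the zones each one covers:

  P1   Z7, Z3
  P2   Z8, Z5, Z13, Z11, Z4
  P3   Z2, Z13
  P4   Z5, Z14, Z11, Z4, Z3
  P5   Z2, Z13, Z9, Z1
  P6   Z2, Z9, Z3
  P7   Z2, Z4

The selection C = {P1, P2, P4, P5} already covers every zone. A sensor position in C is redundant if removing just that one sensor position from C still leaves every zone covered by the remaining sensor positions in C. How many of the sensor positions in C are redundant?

Drop P1: Z7 uncovered — not redundant.
Drop P2: Z8 uncovered — not redundant.
Drop P4: Z14 uncovered — not redundant.
Drop P5: Z2, Z9, Z1 uncovered — not redundant.
None of the sensor positions in C is redundant.

0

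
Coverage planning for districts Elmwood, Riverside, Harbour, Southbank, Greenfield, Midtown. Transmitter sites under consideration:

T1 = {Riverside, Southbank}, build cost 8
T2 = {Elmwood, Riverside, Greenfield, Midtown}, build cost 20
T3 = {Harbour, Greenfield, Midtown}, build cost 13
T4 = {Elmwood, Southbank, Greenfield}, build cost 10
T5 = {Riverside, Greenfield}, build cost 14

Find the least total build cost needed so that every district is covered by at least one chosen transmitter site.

T1, T3, T4 cover every district at build cost 8 + 13 + 10 = 31.
Any cover uses at least 3 transmitter sites; among all covering selections none totals below 31.

31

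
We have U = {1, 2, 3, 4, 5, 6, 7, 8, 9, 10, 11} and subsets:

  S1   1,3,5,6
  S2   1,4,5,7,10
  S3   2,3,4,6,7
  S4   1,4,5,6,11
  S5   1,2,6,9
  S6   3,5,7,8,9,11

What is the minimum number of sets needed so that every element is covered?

S2, S3, S6 together cover {1, 2, 3, 4, 5, 6, 7, 8, 9, 10, 11} — every element.
No 2 of the 6 sets cover everything (all 15 pairs fall short), so 3 is minimum.

3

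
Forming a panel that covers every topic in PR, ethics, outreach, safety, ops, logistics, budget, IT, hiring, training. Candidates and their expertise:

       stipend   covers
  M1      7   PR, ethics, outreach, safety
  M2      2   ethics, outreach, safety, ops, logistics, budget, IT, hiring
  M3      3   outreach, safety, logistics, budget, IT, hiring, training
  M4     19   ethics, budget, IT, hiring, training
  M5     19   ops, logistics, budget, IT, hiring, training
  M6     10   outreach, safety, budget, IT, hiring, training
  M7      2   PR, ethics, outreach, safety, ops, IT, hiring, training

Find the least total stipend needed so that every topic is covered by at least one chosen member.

4

M2, M7 cover every topic at stipend 2 + 2 = 4.
Any cover uses at least 2 members; among all covering selections none totals below 4.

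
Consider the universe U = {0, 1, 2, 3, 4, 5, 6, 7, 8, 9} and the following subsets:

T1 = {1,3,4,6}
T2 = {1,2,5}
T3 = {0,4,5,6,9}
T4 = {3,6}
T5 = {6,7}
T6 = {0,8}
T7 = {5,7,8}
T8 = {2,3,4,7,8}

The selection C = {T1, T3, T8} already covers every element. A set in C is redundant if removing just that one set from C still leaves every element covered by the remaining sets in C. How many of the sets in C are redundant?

0

Drop T1: 1 uncovered — not redundant.
Drop T3: 0, 5, 9 uncovered — not redundant.
Drop T8: 2, 7, 8 uncovered — not redundant.
None of the sets in C is redundant.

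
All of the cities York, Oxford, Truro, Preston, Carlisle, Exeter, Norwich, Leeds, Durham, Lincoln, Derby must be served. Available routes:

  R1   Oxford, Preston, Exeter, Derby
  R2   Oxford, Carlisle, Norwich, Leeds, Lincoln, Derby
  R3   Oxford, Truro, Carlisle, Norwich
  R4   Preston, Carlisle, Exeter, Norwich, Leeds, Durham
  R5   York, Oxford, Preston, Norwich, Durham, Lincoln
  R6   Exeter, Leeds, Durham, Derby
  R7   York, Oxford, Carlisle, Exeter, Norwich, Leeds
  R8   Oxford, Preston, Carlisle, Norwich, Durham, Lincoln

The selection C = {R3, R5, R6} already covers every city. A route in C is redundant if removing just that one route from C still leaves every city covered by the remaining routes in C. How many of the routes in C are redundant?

0

Drop R3: Truro, Carlisle uncovered — not redundant.
Drop R5: York, Preston, Lincoln uncovered — not redundant.
Drop R6: Exeter, Leeds, Derby uncovered — not redundant.
None of the routes in C is redundant.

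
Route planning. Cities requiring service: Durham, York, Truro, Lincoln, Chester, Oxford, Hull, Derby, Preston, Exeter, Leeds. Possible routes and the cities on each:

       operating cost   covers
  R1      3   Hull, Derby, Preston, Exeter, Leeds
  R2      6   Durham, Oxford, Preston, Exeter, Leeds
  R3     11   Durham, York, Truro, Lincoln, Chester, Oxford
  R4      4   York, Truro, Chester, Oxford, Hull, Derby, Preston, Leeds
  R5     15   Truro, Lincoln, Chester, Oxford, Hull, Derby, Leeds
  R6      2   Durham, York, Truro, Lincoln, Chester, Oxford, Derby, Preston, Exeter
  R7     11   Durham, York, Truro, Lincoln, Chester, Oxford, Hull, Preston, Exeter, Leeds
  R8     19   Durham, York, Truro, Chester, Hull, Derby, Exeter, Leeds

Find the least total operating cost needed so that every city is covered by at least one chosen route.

5

R1, R6 cover every city at operating cost 3 + 2 = 5.
Any cover uses at least 2 routes; among all covering selections none totals below 5.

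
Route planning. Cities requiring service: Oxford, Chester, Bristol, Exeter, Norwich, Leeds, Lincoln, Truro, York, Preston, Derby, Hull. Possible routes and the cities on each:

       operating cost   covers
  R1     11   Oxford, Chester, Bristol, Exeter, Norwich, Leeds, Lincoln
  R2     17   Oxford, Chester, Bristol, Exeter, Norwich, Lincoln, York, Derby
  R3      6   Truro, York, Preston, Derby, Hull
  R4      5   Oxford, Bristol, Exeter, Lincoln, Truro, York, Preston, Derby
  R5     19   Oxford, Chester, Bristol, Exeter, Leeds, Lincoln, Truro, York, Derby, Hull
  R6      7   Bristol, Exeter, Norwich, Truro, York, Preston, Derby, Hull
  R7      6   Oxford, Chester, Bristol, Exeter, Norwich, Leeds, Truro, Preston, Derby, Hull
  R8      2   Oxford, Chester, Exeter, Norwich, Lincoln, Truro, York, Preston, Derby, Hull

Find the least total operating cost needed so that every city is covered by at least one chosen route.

8

R7, R8 cover every city at operating cost 6 + 2 = 8.
Any cover uses at least 2 routes; among all covering selections none totals below 8.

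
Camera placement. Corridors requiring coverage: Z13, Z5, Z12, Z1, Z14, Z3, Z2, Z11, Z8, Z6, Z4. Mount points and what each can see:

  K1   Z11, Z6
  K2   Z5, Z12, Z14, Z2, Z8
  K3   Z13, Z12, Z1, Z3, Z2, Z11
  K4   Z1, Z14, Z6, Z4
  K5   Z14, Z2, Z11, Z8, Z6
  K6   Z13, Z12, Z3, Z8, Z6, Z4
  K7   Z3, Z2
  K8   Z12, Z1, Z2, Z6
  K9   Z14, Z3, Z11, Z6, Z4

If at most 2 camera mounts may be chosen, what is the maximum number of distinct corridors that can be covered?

Choosing K2, K3 covers {Z13, Z5, Z12, Z1, Z14, Z3, Z2, Z11, Z8} — 9 corridors.
No choice of 2 camera mounts does better; here Z6, Z4 are left uncovered.

9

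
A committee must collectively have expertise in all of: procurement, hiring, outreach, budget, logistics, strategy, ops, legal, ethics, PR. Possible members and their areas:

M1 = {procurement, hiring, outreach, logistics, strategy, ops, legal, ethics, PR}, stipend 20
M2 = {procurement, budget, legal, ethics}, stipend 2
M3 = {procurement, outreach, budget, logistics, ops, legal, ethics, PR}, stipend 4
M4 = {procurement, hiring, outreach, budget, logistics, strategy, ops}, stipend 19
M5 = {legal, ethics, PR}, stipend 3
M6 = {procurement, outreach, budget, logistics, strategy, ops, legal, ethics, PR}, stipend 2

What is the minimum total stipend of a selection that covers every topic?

M4, M6 cover every topic at stipend 19 + 2 = 21.
Any cover uses at least 2 members; among all covering selections none totals below 21.

21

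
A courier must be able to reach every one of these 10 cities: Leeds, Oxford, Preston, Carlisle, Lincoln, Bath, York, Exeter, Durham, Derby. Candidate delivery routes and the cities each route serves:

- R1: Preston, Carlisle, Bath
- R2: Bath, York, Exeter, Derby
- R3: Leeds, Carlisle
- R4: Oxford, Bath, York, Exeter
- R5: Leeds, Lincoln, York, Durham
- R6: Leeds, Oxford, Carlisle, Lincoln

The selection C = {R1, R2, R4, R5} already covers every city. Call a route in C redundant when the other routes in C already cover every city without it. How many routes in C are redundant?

Drop R1: Preston, Carlisle uncovered — not redundant.
Drop R2: Derby uncovered — not redundant.
Drop R4: Oxford uncovered — not redundant.
Drop R5: Leeds, Lincoln, Durham uncovered — not redundant.
None of the routes in C is redundant.

0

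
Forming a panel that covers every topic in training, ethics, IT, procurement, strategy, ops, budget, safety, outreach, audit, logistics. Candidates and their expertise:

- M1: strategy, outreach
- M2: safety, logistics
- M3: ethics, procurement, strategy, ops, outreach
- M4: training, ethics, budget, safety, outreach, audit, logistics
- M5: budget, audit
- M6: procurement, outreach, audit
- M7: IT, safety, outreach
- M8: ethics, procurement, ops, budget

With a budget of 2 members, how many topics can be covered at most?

10

Choosing M3, M4 covers {training, ethics, procurement, strategy, ops, budget, safety, outreach, audit, logistics} — 10 topics.
No choice of 2 members does better; here IT is left uncovered.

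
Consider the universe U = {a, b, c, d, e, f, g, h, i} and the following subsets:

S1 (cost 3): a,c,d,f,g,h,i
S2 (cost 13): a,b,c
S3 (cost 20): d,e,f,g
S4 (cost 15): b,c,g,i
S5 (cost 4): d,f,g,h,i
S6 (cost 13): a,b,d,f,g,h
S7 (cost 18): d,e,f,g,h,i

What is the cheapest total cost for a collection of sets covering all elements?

31

S2, S7 cover every element at cost 13 + 18 = 31.
Any cover uses at least 2 sets; among all covering selections none totals below 31.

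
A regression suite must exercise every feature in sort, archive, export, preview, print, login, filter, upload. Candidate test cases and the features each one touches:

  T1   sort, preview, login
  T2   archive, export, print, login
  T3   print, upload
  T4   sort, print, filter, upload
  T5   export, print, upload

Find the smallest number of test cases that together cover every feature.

T1, T2, T4 together cover {sort, archive, export, preview, print, login, filter, upload} — every feature.
No 2 of the 5 test cases cover everything (all 10 pairs fall short), so 3 is minimum.

3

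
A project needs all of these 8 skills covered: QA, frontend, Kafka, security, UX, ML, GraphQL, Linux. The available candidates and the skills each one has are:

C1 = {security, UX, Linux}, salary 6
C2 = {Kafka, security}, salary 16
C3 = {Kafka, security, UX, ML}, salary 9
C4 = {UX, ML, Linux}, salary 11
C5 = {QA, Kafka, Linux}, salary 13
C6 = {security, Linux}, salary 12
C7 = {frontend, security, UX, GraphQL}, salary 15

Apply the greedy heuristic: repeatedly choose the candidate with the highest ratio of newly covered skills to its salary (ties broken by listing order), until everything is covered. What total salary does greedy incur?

43

Pick 1: C1 adds 3 new (security, UX, Linux) at salary 6 (ratio 3/6).
Pick 2: C3 adds 2 new (Kafka, ML) at salary 9 (ratio 2/9).
Pick 3: C7 adds 2 new (frontend, GraphQL) at salary 15 (ratio 2/15).
Pick 4: C5 adds 1 new (QA) at salary 13 (ratio 1/13).
Greedy total salary: 6 + 9 + 15 + 13 = 43. (The true optimum is 37, so greedy overshoots here.)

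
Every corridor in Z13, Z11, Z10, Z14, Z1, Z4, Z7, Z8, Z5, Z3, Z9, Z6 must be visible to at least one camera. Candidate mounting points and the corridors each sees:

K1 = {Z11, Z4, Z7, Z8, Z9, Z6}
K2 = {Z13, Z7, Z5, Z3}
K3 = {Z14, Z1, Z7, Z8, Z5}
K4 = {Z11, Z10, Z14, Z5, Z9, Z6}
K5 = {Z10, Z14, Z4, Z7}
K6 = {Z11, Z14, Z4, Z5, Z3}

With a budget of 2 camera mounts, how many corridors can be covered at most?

Choosing K1, K2 covers {Z13, Z11, Z4, Z7, Z8, Z5, Z3, Z9, Z6} — 9 corridors.
No choice of 2 camera mounts does better; here Z10, Z14, Z1 are left uncovered.

9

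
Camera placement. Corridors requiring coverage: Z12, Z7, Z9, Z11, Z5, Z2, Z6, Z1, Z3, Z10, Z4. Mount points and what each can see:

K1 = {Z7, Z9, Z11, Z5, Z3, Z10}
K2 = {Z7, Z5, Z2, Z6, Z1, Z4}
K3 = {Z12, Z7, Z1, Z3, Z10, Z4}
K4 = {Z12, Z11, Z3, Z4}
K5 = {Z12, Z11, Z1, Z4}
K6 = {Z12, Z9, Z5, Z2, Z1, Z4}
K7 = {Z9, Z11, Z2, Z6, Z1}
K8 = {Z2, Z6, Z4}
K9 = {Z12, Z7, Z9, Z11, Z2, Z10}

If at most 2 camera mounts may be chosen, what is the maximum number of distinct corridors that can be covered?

10

Choosing K1, K2 covers {Z7, Z9, Z11, Z5, Z2, Z6, Z1, Z3, Z10, Z4} — 10 corridors.
No choice of 2 camera mounts does better; here Z12 is left uncovered.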